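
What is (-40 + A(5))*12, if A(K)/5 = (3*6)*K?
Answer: 4920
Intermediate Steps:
A(K) = 90*K (A(K) = 5*((3*6)*K) = 5*(18*K) = 90*K)
(-40 + A(5))*12 = (-40 + 90*5)*12 = (-40 + 450)*12 = 410*12 = 4920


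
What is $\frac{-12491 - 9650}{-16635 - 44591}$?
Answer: $\frac{22141}{61226} \approx 0.36163$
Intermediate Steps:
$\frac{-12491 - 9650}{-16635 - 44591} = - \frac{22141}{-61226} = \left(-22141\right) \left(- \frac{1}{61226}\right) = \frac{22141}{61226}$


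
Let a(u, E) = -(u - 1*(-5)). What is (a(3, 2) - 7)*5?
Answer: -75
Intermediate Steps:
a(u, E) = -5 - u (a(u, E) = -(u + 5) = -(5 + u) = -5 - u)
(a(3, 2) - 7)*5 = ((-5 - 1*3) - 7)*5 = ((-5 - 3) - 7)*5 = (-8 - 7)*5 = -15*5 = -75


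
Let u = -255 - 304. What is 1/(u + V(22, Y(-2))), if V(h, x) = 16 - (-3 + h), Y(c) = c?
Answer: -1/562 ≈ -0.0017794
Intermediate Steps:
V(h, x) = 19 - h (V(h, x) = 16 + (3 - h) = 19 - h)
u = -559
1/(u + V(22, Y(-2))) = 1/(-559 + (19 - 1*22)) = 1/(-559 + (19 - 22)) = 1/(-559 - 3) = 1/(-562) = -1/562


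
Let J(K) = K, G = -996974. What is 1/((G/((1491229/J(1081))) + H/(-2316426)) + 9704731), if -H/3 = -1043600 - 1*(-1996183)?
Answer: 1151440542518/11173589988406976217 ≈ 1.0305e-7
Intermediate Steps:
H = -2857749 (H = -3*(-1043600 - 1*(-1996183)) = -3*(-1043600 + 1996183) = -3*952583 = -2857749)
1/((G/((1491229/J(1081))) + H/(-2316426)) + 9704731) = 1/((-996974/(1491229/1081) - 2857749/(-2316426)) + 9704731) = 1/((-996974/(1491229*(1/1081)) - 2857749*(-1/2316426)) + 9704731) = 1/((-996974/1491229/1081 + 952583/772142) + 9704731) = 1/((-996974*1081/1491229 + 952583/772142) + 9704731) = 1/((-1077728894/1491229 + 952583/772142) + 9704731) = 1/(-830739224276441/1151440542518 + 9704731) = 1/(11173589988406976217/1151440542518) = 1151440542518/11173589988406976217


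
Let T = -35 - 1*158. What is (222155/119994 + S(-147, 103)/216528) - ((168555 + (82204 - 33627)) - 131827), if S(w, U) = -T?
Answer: -123130642963171/1443447824 ≈ -85303.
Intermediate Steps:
T = -193 (T = -35 - 158 = -193)
S(w, U) = 193 (S(w, U) = -1*(-193) = 193)
(222155/119994 + S(-147, 103)/216528) - ((168555 + (82204 - 33627)) - 131827) = (222155/119994 + 193/216528) - ((168555 + (82204 - 33627)) - 131827) = (222155*(1/119994) + 193*(1/216528)) - ((168555 + 48577) - 131827) = (222155/119994 + 193/216528) - (217132 - 131827) = 2673663149/1443447824 - 1*85305 = 2673663149/1443447824 - 85305 = -123130642963171/1443447824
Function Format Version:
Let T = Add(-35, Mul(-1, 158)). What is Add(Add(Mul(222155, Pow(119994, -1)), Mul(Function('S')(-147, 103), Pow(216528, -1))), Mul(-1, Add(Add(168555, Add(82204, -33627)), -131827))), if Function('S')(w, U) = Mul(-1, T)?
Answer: Rational(-123130642963171, 1443447824) ≈ -85303.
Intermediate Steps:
T = -193 (T = Add(-35, -158) = -193)
Function('S')(w, U) = 193 (Function('S')(w, U) = Mul(-1, -193) = 193)
Add(Add(Mul(222155, Pow(119994, -1)), Mul(Function('S')(-147, 103), Pow(216528, -1))), Mul(-1, Add(Add(168555, Add(82204, -33627)), -131827))) = Add(Add(Mul(222155, Pow(119994, -1)), Mul(193, Pow(216528, -1))), Mul(-1, Add(Add(168555, Add(82204, -33627)), -131827))) = Add(Add(Mul(222155, Rational(1, 119994)), Mul(193, Rational(1, 216528))), Mul(-1, Add(Add(168555, 48577), -131827))) = Add(Add(Rational(222155, 119994), Rational(193, 216528)), Mul(-1, Add(217132, -131827))) = Add(Rational(2673663149, 1443447824), Mul(-1, 85305)) = Add(Rational(2673663149, 1443447824), -85305) = Rational(-123130642963171, 1443447824)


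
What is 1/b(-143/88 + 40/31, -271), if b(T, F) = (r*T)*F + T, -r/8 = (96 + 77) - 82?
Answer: -248/16374987 ≈ -1.5145e-5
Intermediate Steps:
r = -728 (r = -8*((96 + 77) - 82) = -8*(173 - 82) = -8*91 = -728)
b(T, F) = T - 728*F*T (b(T, F) = (-728*T)*F + T = -728*F*T + T = T - 728*F*T)
1/b(-143/88 + 40/31, -271) = 1/((-143/88 + 40/31)*(1 - 728*(-271))) = 1/((-143*1/88 + 40*(1/31))*(1 + 197288)) = 1/((-13/8 + 40/31)*197289) = 1/(-83/248*197289) = 1/(-16374987/248) = -248/16374987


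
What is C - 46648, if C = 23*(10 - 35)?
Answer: -47223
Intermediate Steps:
C = -575 (C = 23*(-25) = -575)
C - 46648 = -575 - 46648 = -47223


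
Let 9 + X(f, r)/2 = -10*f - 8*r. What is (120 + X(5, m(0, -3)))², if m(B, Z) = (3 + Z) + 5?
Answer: 6084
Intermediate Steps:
m(B, Z) = 8 + Z
X(f, r) = -18 - 20*f - 16*r (X(f, r) = -18 + 2*(-10*f - 8*r) = -18 + (-20*f - 16*r) = -18 - 20*f - 16*r)
(120 + X(5, m(0, -3)))² = (120 + (-18 - 20*5 - 16*(8 - 3)))² = (120 + (-18 - 100 - 16*5))² = (120 + (-18 - 100 - 80))² = (120 - 198)² = (-78)² = 6084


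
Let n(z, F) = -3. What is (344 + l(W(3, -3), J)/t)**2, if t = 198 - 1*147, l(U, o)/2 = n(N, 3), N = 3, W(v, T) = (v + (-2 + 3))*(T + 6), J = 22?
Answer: 34175716/289 ≈ 1.1826e+5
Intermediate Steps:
W(v, T) = (1 + v)*(6 + T) (W(v, T) = (v + 1)*(6 + T) = (1 + v)*(6 + T))
l(U, o) = -6 (l(U, o) = 2*(-3) = -6)
t = 51 (t = 198 - 147 = 51)
(344 + l(W(3, -3), J)/t)**2 = (344 - 6/51)**2 = (344 - 6*1/51)**2 = (344 - 2/17)**2 = (5846/17)**2 = 34175716/289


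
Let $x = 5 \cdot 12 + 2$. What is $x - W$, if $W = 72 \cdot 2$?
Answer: $-82$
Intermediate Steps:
$W = 144$
$x = 62$ ($x = 60 + 2 = 62$)
$x - W = 62 - 144 = -82$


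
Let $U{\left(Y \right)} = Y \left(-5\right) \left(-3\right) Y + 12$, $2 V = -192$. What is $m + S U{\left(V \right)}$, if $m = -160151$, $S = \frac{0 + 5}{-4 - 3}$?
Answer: $- \frac{1812317}{7} \approx -2.589 \cdot 10^{5}$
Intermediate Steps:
$V = -96$ ($V = \frac{1}{2} \left(-192\right) = -96$)
$S = - \frac{5}{7}$ ($S = \frac{5}{-7} = 5 \left(- \frac{1}{7}\right) = - \frac{5}{7} \approx -0.71429$)
$U{\left(Y \right)} = 12 + 15 Y^{2}$ ($U{\left(Y \right)} = - 5 Y \left(-3\right) Y + 12 = 15 Y Y + 12 = 15 Y^{2} + 12 = 12 + 15 Y^{2}$)
$m + S U{\left(V \right)} = -160151 - \frac{5 \left(12 + 15 \left(-96\right)^{2}\right)}{7} = -160151 - \frac{5 \left(12 + 15 \cdot 9216\right)}{7} = -160151 - \frac{5 \left(12 + 138240\right)}{7} = -160151 - \frac{691260}{7} = - \frac{1812317}{7}$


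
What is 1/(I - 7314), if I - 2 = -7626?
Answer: -1/14938 ≈ -6.6943e-5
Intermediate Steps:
I = -7624 (I = 2 - 7626 = -7624)
1/(I - 7314) = 1/(-7624 - 7314) = 1/(-14938) = -1/14938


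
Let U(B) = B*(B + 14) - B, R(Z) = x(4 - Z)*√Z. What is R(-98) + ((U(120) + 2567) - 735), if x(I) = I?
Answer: 17792 + 714*I*√2 ≈ 17792.0 + 1009.7*I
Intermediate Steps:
R(Z) = √Z*(4 - Z) (R(Z) = (4 - Z)*√Z = √Z*(4 - Z))
U(B) = -B + B*(14 + B) (U(B) = B*(14 + B) - B = -B + B*(14 + B))
R(-98) + ((U(120) + 2567) - 735) = √(-98)*(4 - 1*(-98)) + ((120*(13 + 120) + 2567) - 735) = (7*I*√2)*(4 + 98) + ((120*133 + 2567) - 735) = (7*I*√2)*102 + ((15960 + 2567) - 735) = 714*I*√2 + (18527 - 735) = 714*I*√2 + 17792 = 17792 + 714*I*√2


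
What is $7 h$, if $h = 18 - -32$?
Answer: $350$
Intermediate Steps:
$h = 50$ ($h = 18 + 32 = 50$)
$7 h = 7 \cdot 50 = 350$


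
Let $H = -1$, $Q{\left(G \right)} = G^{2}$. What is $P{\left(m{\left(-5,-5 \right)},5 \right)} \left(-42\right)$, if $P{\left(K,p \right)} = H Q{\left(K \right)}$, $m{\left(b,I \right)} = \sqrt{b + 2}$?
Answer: $-126$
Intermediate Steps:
$m{\left(b,I \right)} = \sqrt{2 + b}$
$P{\left(K,p \right)} = - K^{2}$
$P{\left(m{\left(-5,-5 \right)},5 \right)} \left(-42\right) = - \left(\sqrt{2 - 5}\right)^{2} \left(-42\right) = - \left(\sqrt{-3}\right)^{2} \left(-42\right) = - \left(i \sqrt{3}\right)^{2} \left(-42\right) = \left(-1\right) \left(-3\right) \left(-42\right) = 3 \left(-42\right) = -126$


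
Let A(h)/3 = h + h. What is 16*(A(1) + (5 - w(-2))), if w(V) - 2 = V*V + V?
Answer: 112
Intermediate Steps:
A(h) = 6*h (A(h) = 3*(h + h) = 3*(2*h) = 6*h)
w(V) = 2 + V + V**2 (w(V) = 2 + (V*V + V) = 2 + (V**2 + V) = 2 + (V + V**2) = 2 + V + V**2)
16*(A(1) + (5 - w(-2))) = 16*(6*1 + (5 - (2 - 2 + (-2)**2))) = 16*(6 + (5 - (2 - 2 + 4))) = 16*(6 + (5 - 1*4)) = 16*(6 + (5 - 4)) = 16*(6 + 1) = 16*7 = 112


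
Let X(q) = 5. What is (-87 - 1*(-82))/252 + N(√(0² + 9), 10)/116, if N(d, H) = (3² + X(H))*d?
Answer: 2501/7308 ≈ 0.34223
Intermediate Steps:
N(d, H) = 14*d (N(d, H) = (3² + 5)*d = (9 + 5)*d = 14*d)
(-87 - 1*(-82))/252 + N(√(0² + 9), 10)/116 = (-87 - 1*(-82))/252 + (14*√(0² + 9))/116 = (-87 + 82)*(1/252) + (14*√(0 + 9))*(1/116) = -5*1/252 + (14*√9)*(1/116) = -5/252 + (14*3)*(1/116) = -5/252 + 42*(1/116) = -5/252 + 21/58 = 2501/7308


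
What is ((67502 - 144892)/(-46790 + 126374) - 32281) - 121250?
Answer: -6109344247/39792 ≈ -1.5353e+5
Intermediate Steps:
((67502 - 144892)/(-46790 + 126374) - 32281) - 121250 = (-77390/79584 - 32281) - 121250 = (-77390*1/79584 - 32281) - 121250 = (-38695/39792 - 32281) - 121250 = -1284564247/39792 - 121250 = -6109344247/39792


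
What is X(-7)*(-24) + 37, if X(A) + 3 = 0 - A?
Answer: -59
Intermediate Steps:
X(A) = -3 - A (X(A) = -3 + (0 - A) = -3 - A)
X(-7)*(-24) + 37 = (-3 - 1*(-7))*(-24) + 37 = (-3 + 7)*(-24) + 37 = 4*(-24) + 37 = -96 + 37 = -59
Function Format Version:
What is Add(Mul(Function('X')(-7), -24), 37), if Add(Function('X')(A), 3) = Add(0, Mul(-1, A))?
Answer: -59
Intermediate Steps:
Function('X')(A) = Add(-3, Mul(-1, A)) (Function('X')(A) = Add(-3, Add(0, Mul(-1, A))) = Add(-3, Mul(-1, A)))
Add(Mul(Function('X')(-7), -24), 37) = Add(Mul(Add(-3, Mul(-1, -7)), -24), 37) = Add(Mul(Add(-3, 7), -24), 37) = Add(Mul(4, -24), 37) = Add(-96, 37) = -59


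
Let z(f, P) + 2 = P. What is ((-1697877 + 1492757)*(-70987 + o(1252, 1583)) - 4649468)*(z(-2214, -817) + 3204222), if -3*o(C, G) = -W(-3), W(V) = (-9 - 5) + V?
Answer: 46633110937315756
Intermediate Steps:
W(V) = -14 + V
z(f, P) = -2 + P
o(C, G) = -17/3 (o(C, G) = -(-1)*(-14 - 3)/3 = -(-1)*(-17)/3 = -1/3*17 = -17/3)
((-1697877 + 1492757)*(-70987 + o(1252, 1583)) - 4649468)*(z(-2214, -817) + 3204222) = ((-1697877 + 1492757)*(-70987 - 17/3) - 4649468)*((-2 - 817) + 3204222) = (-205120*(-212978/3) - 4649468)*(-819 + 3204222) = (43686047360/3 - 4649468)*3203403 = (43672098956/3)*3203403 = 46633110937315756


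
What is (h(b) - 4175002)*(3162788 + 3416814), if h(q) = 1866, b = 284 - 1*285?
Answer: -27457573971872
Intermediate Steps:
b = -1 (b = 284 - 285 = -1)
(h(b) - 4175002)*(3162788 + 3416814) = (1866 - 4175002)*(3162788 + 3416814) = -4173136*6579602 = -27457573971872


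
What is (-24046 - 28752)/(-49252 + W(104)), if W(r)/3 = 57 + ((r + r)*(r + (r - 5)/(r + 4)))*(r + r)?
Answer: -52798/13568263 ≈ -0.0038913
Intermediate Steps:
W(r) = 171 + 12*r²*(r + (-5 + r)/(4 + r)) (W(r) = 3*(57 + ((r + r)*(r + (r - 5)/(r + 4)))*(r + r)) = 3*(57 + ((2*r)*(r + (-5 + r)/(4 + r)))*(2*r)) = 3*(57 + (2*r*(r + (-5 + r)/(4 + r)))*(2*r)) = 3*(57 + 4*r²*(r + (-5 + r)/(4 + r))) = 171 + 12*r²*(r + (-5 + r)/(4 + r)))
(-24046 - 28752)/(-49252 + W(104)) = (-24046 - 28752)/(-49252 + 3*(228 - 20*104² + 4*104⁴ + 20*104³ + 57*104)/(4 + 104)) = -52798/(-49252 + 3*(228 - 20*10816 + 4*116985856 + 20*1124864 + 5928)/108) = -52798/(-49252 + 3*(1/108)*(228 - 216320 + 467943424 + 22497280 + 5928)) = -52798/(-49252 + 3*(1/108)*490230540) = -52798/(-49252 + 13617515) = -52798/13568263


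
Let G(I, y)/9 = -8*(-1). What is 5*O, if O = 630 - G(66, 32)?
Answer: 2790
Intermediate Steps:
G(I, y) = 72 (G(I, y) = 9*(-8*(-1)) = 9*8 = 72)
O = 558 (O = 630 - 1*72 = 630 - 72 = 558)
5*O = 5*558 = 2790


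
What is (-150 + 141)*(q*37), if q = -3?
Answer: 999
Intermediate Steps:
(-150 + 141)*(q*37) = (-150 + 141)*(-3*37) = -9*(-111) = 999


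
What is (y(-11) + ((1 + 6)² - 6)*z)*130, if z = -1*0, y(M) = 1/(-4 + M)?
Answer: -26/3 ≈ -8.6667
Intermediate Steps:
z = 0
(y(-11) + ((1 + 6)² - 6)*z)*130 = (1/(-4 - 11) + ((1 + 6)² - 6)*0)*130 = (1/(-15) + (7² - 6)*0)*130 = (-1/15 + (49 - 6)*0)*130 = (-1/15 + 43*0)*130 = (-1/15 + 0)*130 = -1/15*130 = -26/3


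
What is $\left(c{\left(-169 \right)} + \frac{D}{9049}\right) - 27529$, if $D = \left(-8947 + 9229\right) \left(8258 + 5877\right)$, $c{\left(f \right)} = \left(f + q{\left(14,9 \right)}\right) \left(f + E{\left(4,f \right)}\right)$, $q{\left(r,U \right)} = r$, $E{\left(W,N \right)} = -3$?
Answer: $- \frac{3877511}{9049} \approx -428.5$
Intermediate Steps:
$c{\left(f \right)} = \left(-3 + f\right) \left(14 + f\right)$ ($c{\left(f \right)} = \left(f + 14\right) \left(f - 3\right) = \left(14 + f\right) \left(-3 + f\right) = \left(-3 + f\right) \left(14 + f\right)$)
$D = 3986070$ ($D = 282 \cdot 14135 = 3986070$)
$\left(c{\left(-169 \right)} + \frac{D}{9049}\right) - 27529 = \left(\left(-42 + \left(-169\right)^{2} + 11 \left(-169\right)\right) + \frac{3986070}{9049}\right) - 27529 = \left(\left(-42 + 28561 - 1859\right) + 3986070 \cdot \frac{1}{9049}\right) - 27529 = \left(26660 + \frac{3986070}{9049}\right) - 27529 = \frac{245232410}{9049} - 27529 = - \frac{3877511}{9049}$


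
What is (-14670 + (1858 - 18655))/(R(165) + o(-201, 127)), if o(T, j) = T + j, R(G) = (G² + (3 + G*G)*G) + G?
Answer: -31467/4519936 ≈ -0.0069618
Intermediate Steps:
R(G) = G + G² + G*(3 + G²) (R(G) = (G² + (3 + G²)*G) + G = (G² + G*(3 + G²)) + G = G + G² + G*(3 + G²))
(-14670 + (1858 - 18655))/(R(165) + o(-201, 127)) = (-14670 + (1858 - 18655))/(165*(4 + 165 + 165²) + (-201 + 127)) = (-14670 - 16797)/(165*(4 + 165 + 27225) - 74) = -31467/(165*27394 - 74) = -31467/(4520010 - 74) = -31467/4519936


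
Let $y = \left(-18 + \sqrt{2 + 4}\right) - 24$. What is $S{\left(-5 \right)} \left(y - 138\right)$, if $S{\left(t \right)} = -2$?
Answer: $360 - 2 \sqrt{6} \approx 355.1$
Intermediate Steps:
$y = -42 + \sqrt{6}$ ($y = \left(-18 + \sqrt{6}\right) - 24 = -42 + \sqrt{6} \approx -39.551$)
$S{\left(-5 \right)} \left(y - 138\right) = - 2 \left(\left(-42 + \sqrt{6}\right) - 138\right) = - 2 \left(-180 + \sqrt{6}\right) = 360 - 2 \sqrt{6}$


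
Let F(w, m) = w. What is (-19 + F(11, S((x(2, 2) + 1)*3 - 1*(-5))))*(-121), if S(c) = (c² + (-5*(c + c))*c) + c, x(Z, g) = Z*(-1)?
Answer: 968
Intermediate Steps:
x(Z, g) = -Z
S(c) = c - 9*c² (S(c) = (c² + (-10*c)*c) + c = (c² - 10*c²) + c = -9*c² + c = c - 9*c²)
(-19 + F(11, S((x(2, 2) + 1)*3 - 1*(-5))))*(-121) = (-19 + 11)*(-121) = -8*(-121) = 968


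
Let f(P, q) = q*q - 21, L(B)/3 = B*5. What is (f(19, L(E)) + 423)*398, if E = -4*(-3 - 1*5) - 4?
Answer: 70367196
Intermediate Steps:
E = 28 (E = -4*(-3 - 5) - 4 = -4*(-8) - 4 = 32 - 4 = 28)
L(B) = 15*B (L(B) = 3*(B*5) = 3*(5*B) = 15*B)
f(P, q) = -21 + q² (f(P, q) = q² - 21 = -21 + q²)
(f(19, L(E)) + 423)*398 = ((-21 + (15*28)²) + 423)*398 = ((-21 + 420²) + 423)*398 = ((-21 + 176400) + 423)*398 = (176379 + 423)*398 = 176802*398 = 70367196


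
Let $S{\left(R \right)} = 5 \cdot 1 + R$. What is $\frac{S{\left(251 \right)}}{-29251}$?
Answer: $- \frac{256}{29251} \approx -0.0087518$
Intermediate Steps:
$S{\left(R \right)} = 5 + R$
$\frac{S{\left(251 \right)}}{-29251} = \frac{5 + 251}{-29251} = 256 \left(- \frac{1}{29251}\right) = - \frac{256}{29251}$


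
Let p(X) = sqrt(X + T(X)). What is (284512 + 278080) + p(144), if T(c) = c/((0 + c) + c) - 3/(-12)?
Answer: 562592 + sqrt(579)/2 ≈ 5.6260e+5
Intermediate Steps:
T(c) = 3/4 (T(c) = c/(c + c) - 3*(-1/12) = c/((2*c)) + 1/4 = c*(1/(2*c)) + 1/4 = 1/2 + 1/4 = 3/4)
p(X) = sqrt(3/4 + X) (p(X) = sqrt(X + 3/4) = sqrt(3/4 + X))
(284512 + 278080) + p(144) = (284512 + 278080) + sqrt(3 + 4*144)/2 = 562592 + sqrt(3 + 576)/2 = 562592 + sqrt(579)/2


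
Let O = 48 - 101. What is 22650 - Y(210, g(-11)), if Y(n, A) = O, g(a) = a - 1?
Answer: 22703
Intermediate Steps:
O = -53
g(a) = -1 + a
Y(n, A) = -53
22650 - Y(210, g(-11)) = 22650 - 1*(-53) = 22650 + 53 = 22703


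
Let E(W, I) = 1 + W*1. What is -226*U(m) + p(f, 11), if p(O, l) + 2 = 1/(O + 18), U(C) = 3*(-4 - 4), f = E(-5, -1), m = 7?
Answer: 75909/14 ≈ 5422.1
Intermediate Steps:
E(W, I) = 1 + W
f = -4 (f = 1 - 5 = -4)
U(C) = -24 (U(C) = 3*(-8) = -24)
p(O, l) = -2 + 1/(18 + O) (p(O, l) = -2 + 1/(O + 18) = -2 + 1/(18 + O))
-226*U(m) + p(f, 11) = -226*(-24) + (-35 - 2*(-4))/(18 - 4) = 5424 + (-35 + 8)/14 = 5424 + (1/14)*(-27) = 5424 - 27/14 = 75909/14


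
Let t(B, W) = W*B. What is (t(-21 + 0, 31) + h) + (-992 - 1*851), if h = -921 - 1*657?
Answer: -4072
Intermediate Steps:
t(B, W) = B*W
h = -1578 (h = -921 - 657 = -1578)
(t(-21 + 0, 31) + h) + (-992 - 1*851) = ((-21 + 0)*31 - 1578) + (-992 - 1*851) = (-21*31 - 1578) + (-992 - 851) = (-651 - 1578) - 1843 = -2229 - 1843 = -4072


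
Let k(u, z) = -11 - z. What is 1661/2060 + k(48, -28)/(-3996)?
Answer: 412646/514485 ≈ 0.80206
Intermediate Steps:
1661/2060 + k(48, -28)/(-3996) = 1661/2060 + (-11 - 1*(-28))/(-3996) = 1661*(1/2060) + (-11 + 28)*(-1/3996) = 1661/2060 + 17*(-1/3996) = 1661/2060 - 17/3996 = 412646/514485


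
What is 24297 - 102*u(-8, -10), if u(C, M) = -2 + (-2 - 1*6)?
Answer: 25317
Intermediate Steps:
u(C, M) = -10 (u(C, M) = -2 + (-2 - 6) = -2 - 8 = -10)
24297 - 102*u(-8, -10) = 24297 - 102*(-10) = 24297 + 1020 = 25317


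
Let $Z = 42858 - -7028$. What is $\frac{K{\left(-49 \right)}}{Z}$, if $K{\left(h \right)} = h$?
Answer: $- \frac{49}{49886} \approx -0.00098224$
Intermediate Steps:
$Z = 49886$ ($Z = 42858 + 7028 = 49886$)
$\frac{K{\left(-49 \right)}}{Z} = - \frac{49}{49886}$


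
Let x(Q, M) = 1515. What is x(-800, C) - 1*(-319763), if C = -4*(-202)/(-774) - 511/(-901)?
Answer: 321278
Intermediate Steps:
C = -166247/348687 (C = 808*(-1/774) - 511*(-1/901) = -404/387 + 511/901 = -166247/348687 ≈ -0.47678)
x(-800, C) - 1*(-319763) = 1515 - 1*(-319763) = 1515 + 319763 = 321278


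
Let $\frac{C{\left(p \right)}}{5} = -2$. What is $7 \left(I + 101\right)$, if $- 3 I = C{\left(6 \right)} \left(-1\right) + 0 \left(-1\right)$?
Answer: $\frac{2051}{3} \approx 683.67$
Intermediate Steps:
$C{\left(p \right)} = -10$ ($C{\left(p \right)} = 5 \left(-2\right) = -10$)
$I = - \frac{10}{3}$ ($I = - \frac{\left(-10\right) \left(-1\right) + 0 \left(-1\right)}{3} = - \frac{10 + 0}{3} = \left(- \frac{1}{3}\right) 10 = - \frac{10}{3} \approx -3.3333$)
$7 \left(I + 101\right) = 7 \left(- \frac{10}{3} + 101\right) = 7 \cdot \frac{293}{3} = \frac{2051}{3}$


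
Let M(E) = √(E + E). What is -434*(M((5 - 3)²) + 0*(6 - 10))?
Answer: -868*√2 ≈ -1227.5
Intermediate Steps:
M(E) = √2*√E (M(E) = √(2*E) = √2*√E)
-434*(M((5 - 3)²) + 0*(6 - 10)) = -434*(√2*√((5 - 3)²) + 0*(6 - 10)) = -434*(√2*√(2²) + 0*(-4)) = -434*(√2*√4 + 0) = -434*(√2*2 + 0) = -434*(2*√2 + 0) = -868*√2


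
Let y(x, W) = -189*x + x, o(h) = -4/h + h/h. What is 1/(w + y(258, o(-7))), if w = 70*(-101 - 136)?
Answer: -1/65094 ≈ -1.5362e-5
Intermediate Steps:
o(h) = 1 - 4/h (o(h) = -4/h + 1 = 1 - 4/h)
y(x, W) = -188*x
w = -16590 (w = 70*(-237) = -16590)
1/(w + y(258, o(-7))) = 1/(-16590 - 188*258) = 1/(-16590 - 48504) = 1/(-65094) = -1/65094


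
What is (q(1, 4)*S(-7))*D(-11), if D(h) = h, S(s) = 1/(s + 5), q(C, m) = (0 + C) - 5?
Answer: -22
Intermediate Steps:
q(C, m) = -5 + C (q(C, m) = C - 5 = -5 + C)
S(s) = 1/(5 + s)
(q(1, 4)*S(-7))*D(-11) = ((-5 + 1)/(5 - 7))*(-11) = -4/(-2)*(-11) = -4*(-½)*(-11) = 2*(-11) = -22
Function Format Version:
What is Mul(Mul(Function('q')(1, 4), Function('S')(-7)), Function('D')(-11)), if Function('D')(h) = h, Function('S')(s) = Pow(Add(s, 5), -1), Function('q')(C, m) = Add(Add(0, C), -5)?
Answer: -22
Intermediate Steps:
Function('q')(C, m) = Add(-5, C) (Function('q')(C, m) = Add(C, -5) = Add(-5, C))
Function('S')(s) = Pow(Add(5, s), -1)
Mul(Mul(Function('q')(1, 4), Function('S')(-7)), Function('D')(-11)) = Mul(Mul(Add(-5, 1), Pow(Add(5, -7), -1)), -11) = Mul(Mul(-4, Pow(-2, -1)), -11) = Mul(Mul(-4, Rational(-1, 2)), -11) = Mul(2, -11) = -22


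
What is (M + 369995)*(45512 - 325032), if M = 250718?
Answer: -173501697760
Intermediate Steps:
(M + 369995)*(45512 - 325032) = (250718 + 369995)*(45512 - 325032) = 620713*(-279520) = -173501697760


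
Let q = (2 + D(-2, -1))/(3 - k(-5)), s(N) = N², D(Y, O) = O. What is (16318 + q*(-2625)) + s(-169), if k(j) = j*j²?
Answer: 5741887/128 ≈ 44859.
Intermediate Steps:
k(j) = j³
q = 1/128 (q = (2 - 1)/(3 - 1*(-5)³) = 1/(3 - 1*(-125)) = 1/(3 + 125) = 1/128 ≈ 0.0078125)
(16318 + q*(-2625)) + s(-169) = (16318 + (1/128)*(-2625)) + (-169)² = (16318 - 2625/128) + 28561 = 2086079/128 + 28561 = 5741887/128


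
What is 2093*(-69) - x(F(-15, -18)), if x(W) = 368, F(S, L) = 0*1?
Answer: -144785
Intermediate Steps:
F(S, L) = 0
2093*(-69) - x(F(-15, -18)) = 2093*(-69) - 1*368 = -144417 - 368 = -144785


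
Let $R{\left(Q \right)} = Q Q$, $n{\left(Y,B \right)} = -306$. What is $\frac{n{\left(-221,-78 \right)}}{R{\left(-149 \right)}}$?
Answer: $- \frac{306}{22201} \approx -0.013783$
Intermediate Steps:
$R{\left(Q \right)} = Q^{2}$
$\frac{n{\left(-221,-78 \right)}}{R{\left(-149 \right)}} = - \frac{306}{\left(-149\right)^{2}} = - \frac{306}{22201}$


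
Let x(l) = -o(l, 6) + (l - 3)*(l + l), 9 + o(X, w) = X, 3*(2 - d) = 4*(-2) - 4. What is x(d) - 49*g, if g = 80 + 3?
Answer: -4028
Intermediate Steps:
d = 6 (d = 2 - (4*(-2) - 4)/3 = 2 - (-8 - 4)/3 = 2 - ⅓*(-12) = 2 + 4 = 6)
o(X, w) = -9 + X
x(l) = 9 - l + 2*l*(-3 + l) (x(l) = -(-9 + l) + (l - 3)*(l + l) = (9 - l) + (-3 + l)*(2*l) = (9 - l) + 2*l*(-3 + l) = 9 - l + 2*l*(-3 + l))
g = 83
x(d) - 49*g = (9 - 7*6 + 2*6²) - 49*83 = (9 - 42 + 2*36) - 4067 = (9 - 42 + 72) - 4067 = 39 - 4067 = -4028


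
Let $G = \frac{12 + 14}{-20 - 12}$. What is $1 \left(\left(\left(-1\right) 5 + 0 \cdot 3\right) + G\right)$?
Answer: $- \frac{93}{16} \approx -5.8125$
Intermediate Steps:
$G = - \frac{13}{16}$ ($G = \frac{26}{-32} = 26 \left(- \frac{1}{32}\right) = - \frac{13}{16} \approx -0.8125$)
$1 \left(\left(\left(-1\right) 5 + 0 \cdot 3\right) + G\right) = 1 \left(\left(\left(-1\right) 5 + 0 \cdot 3\right) - \frac{13}{16}\right) = 1 \left(\left(-5 + 0\right) - \frac{13}{16}\right) = 1 \left(-5 - \frac{13}{16}\right) = 1 \left(- \frac{93}{16}\right) = - \frac{93}{16}$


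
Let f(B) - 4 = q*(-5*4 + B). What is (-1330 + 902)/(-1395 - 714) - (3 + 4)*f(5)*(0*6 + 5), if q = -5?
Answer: -5830957/2109 ≈ -2764.8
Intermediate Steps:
f(B) = 104 - 5*B (f(B) = 4 - 5*(-5*4 + B) = 4 - 5*(-20 + B) = 4 + (100 - 5*B) = 104 - 5*B)
(-1330 + 902)/(-1395 - 714) - (3 + 4)*f(5)*(0*6 + 5) = (-1330 + 902)/(-1395 - 714) - (3 + 4)*(104 - 5*5)*(0*6 + 5) = -428/(-2109) - 7*(104 - 25)*(0 + 5) = -428*(-1/2109) - 7*79*5 = 428/2109 - 553*5 = 428/2109 - 1*2765 = 428/2109 - 2765 = -5830957/2109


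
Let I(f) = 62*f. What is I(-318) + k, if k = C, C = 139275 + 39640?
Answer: 159199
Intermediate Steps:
C = 178915
k = 178915
I(-318) + k = 62*(-318) + 178915 = -19716 + 178915 = 159199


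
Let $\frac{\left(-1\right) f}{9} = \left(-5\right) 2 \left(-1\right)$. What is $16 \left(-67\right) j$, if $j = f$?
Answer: $96480$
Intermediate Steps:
$f = -90$ ($f = - 9 \left(-5\right) 2 \left(-1\right) = - 9 \left(\left(-10\right) \left(-1\right)\right) = \left(-9\right) 10 = -90$)
$j = -90$
$16 \left(-67\right) j = 16 \left(-67\right) \left(-90\right) = \left(-1072\right) \left(-90\right) = 96480$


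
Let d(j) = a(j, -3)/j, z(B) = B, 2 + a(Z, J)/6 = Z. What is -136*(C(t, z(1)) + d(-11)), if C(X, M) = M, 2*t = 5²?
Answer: -12104/11 ≈ -1100.4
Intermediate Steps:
t = 25/2 (t = (½)*5² = (½)*25 = 25/2 ≈ 12.500)
a(Z, J) = -12 + 6*Z
d(j) = (-12 + 6*j)/j
-136*(C(t, z(1)) + d(-11)) = -136*(1 + (6 - 12/(-11))) = -136*(1 + (6 - 12*(-1/11))) = -136*(1 + (6 + 12/11)) = -136*(1 + 78/11) = -136*89/11 = -12104/11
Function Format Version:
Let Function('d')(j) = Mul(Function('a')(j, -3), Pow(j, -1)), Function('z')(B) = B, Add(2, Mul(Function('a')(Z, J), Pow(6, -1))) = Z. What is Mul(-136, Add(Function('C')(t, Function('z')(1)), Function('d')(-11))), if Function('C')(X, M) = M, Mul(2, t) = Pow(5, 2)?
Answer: Rational(-12104, 11) ≈ -1100.4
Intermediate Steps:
t = Rational(25, 2) (t = Mul(Rational(1, 2), Pow(5, 2)) = Mul(Rational(1, 2), 25) = Rational(25, 2) ≈ 12.500)
Function('a')(Z, J) = Add(-12, Mul(6, Z))
Function('d')(j) = Mul(Pow(j, -1), Add(-12, Mul(6, j))) (Function('d')(j) = Mul(Add(-12, Mul(6, j)), Pow(j, -1)) = Mul(Pow(j, -1), Add(-12, Mul(6, j))))
Mul(-136, Add(Function('C')(t, Function('z')(1)), Function('d')(-11))) = Mul(-136, Add(1, Add(6, Mul(-12, Pow(-11, -1))))) = Mul(-136, Add(1, Add(6, Mul(-12, Rational(-1, 11))))) = Mul(-136, Add(1, Add(6, Rational(12, 11)))) = Mul(-136, Add(1, Rational(78, 11))) = Mul(-136, Rational(89, 11)) = Rational(-12104, 11)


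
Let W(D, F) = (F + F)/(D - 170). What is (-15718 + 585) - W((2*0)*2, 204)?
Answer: -75653/5 ≈ -15131.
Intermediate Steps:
W(D, F) = 2*F/(-170 + D) (W(D, F) = (2*F)/(-170 + D) = 2*F/(-170 + D))
(-15718 + 585) - W((2*0)*2, 204) = (-15718 + 585) - 2*204/(-170 + (2*0)*2) = -15133 - 2*204/(-170 + 0*2) = -15133 - 2*204/(-170 + 0) = -15133 - 2*204/(-170) = -15133 - 2*204*(-1)/170 = -15133 - 1*(-12/5) = -15133 + 12/5 = -75653/5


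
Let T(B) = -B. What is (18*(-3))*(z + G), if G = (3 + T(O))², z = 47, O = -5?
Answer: -5994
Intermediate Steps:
G = 64 (G = (3 - 1*(-5))² = (3 + 5)² = 8² = 64)
(18*(-3))*(z + G) = (18*(-3))*(47 + 64) = -54*111 = -5994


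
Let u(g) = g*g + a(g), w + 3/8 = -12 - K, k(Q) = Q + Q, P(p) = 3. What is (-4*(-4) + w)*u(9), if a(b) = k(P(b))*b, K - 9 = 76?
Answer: -87885/8 ≈ -10986.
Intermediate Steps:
K = 85 (K = 9 + 76 = 85)
k(Q) = 2*Q
w = -779/8 (w = -3/8 + (-12 - 1*85) = -3/8 + (-12 - 85) = -3/8 - 97 = -779/8 ≈ -97.375)
a(b) = 6*b (a(b) = (2*3)*b = 6*b)
u(g) = g² + 6*g (u(g) = g*g + 6*g = g² + 6*g)
(-4*(-4) + w)*u(9) = (-4*(-4) - 779/8)*(9*(6 + 9)) = (16 - 779/8)*(9*15) = -651/8*135 = -87885/8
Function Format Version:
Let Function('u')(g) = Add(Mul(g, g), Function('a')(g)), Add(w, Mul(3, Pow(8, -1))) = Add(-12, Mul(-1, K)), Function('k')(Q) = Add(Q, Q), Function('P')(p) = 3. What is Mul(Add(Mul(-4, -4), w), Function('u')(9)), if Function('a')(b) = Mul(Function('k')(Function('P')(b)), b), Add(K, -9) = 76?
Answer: Rational(-87885, 8) ≈ -10986.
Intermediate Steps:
K = 85 (K = Add(9, 76) = 85)
Function('k')(Q) = Mul(2, Q)
w = Rational(-779, 8) (w = Add(Rational(-3, 8), Add(-12, Mul(-1, 85))) = Add(Rational(-3, 8), Add(-12, -85)) = Add(Rational(-3, 8), -97) = Rational(-779, 8) ≈ -97.375)
Function('a')(b) = Mul(6, b) (Function('a')(b) = Mul(Mul(2, 3), b) = Mul(6, b))
Function('u')(g) = Add(Pow(g, 2), Mul(6, g)) (Function('u')(g) = Add(Mul(g, g), Mul(6, g)) = Add(Pow(g, 2), Mul(6, g)))
Mul(Add(Mul(-4, -4), w), Function('u')(9)) = Mul(Add(Mul(-4, -4), Rational(-779, 8)), Mul(9, Add(6, 9))) = Mul(Add(16, Rational(-779, 8)), Mul(9, 15)) = Mul(Rational(-651, 8), 135) = Rational(-87885, 8)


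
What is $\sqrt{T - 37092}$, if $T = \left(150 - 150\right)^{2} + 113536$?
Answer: $2 \sqrt{19111} \approx 276.48$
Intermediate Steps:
$T = 113536$ ($T = 0^{2} + 113536 = 0 + 113536 = 113536$)
$\sqrt{T - 37092} = \sqrt{113536 - 37092} = \sqrt{76444} = 2 \sqrt{19111}$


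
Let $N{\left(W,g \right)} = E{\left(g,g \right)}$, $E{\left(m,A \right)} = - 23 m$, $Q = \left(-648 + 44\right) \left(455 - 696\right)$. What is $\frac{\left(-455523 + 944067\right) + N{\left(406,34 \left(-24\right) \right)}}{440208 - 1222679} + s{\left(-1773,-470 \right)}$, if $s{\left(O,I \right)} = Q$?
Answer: $\frac{113899101332}{782471} \approx 1.4556 \cdot 10^{5}$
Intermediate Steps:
$Q = 145564$ ($Q = \left(-604\right) \left(-241\right) = 145564$)
$s{\left(O,I \right)} = 145564$
$N{\left(W,g \right)} = - 23 g$
$\frac{\left(-455523 + 944067\right) + N{\left(406,34 \left(-24\right) \right)}}{440208 - 1222679} + s{\left(-1773,-470 \right)} = \frac{\left(-455523 + 944067\right) - 23 \cdot 34 \left(-24\right)}{440208 - 1222679} + 145564 = \frac{488544 - -18768}{-782471} + 145564 = \left(488544 + 18768\right) \left(- \frac{1}{782471}\right) + 145564 = 507312 \left(- \frac{1}{782471}\right) + 145564 = - \frac{507312}{782471} + 145564 = \frac{113899101332}{782471}$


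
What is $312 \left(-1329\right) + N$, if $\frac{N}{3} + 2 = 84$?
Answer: $-414402$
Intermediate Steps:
$N = 246$ ($N = -6 + 3 \cdot 84 = -6 + 252 = 246$)
$312 \left(-1329\right) + N = 312 \left(-1329\right) + 246 = -414648 + 246 = -414402$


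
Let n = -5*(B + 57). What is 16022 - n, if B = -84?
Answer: 15887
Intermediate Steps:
n = 135 (n = -5*(-84 + 57) = -5*(-27) = 135)
16022 - n = 16022 - 1*135 = 16022 - 135 = 15887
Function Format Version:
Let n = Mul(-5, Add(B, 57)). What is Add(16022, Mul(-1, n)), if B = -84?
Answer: 15887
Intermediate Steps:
n = 135 (n = Mul(-5, Add(-84, 57)) = Mul(-5, -27) = 135)
Add(16022, Mul(-1, n)) = Add(16022, Mul(-1, 135)) = Add(16022, -135) = 15887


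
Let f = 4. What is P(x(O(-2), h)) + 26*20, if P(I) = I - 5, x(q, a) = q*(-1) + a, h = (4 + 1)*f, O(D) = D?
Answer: 537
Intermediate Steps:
h = 20 (h = (4 + 1)*4 = 5*4 = 20)
x(q, a) = a - q (x(q, a) = -q + a = a - q)
P(I) = -5 + I
P(x(O(-2), h)) + 26*20 = (-5 + (20 - 1*(-2))) + 26*20 = (-5 + (20 + 2)) + 520 = (-5 + 22) + 520 = 17 + 520 = 537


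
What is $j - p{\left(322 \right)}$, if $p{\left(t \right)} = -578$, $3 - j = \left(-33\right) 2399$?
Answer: $79748$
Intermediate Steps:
$j = 79170$ ($j = 3 - \left(-33\right) 2399 = 3 - -79167 = 3 + 79167 = 79170$)
$j - p{\left(322 \right)} = 79170 - -578 = 79170 + 578 = 79748$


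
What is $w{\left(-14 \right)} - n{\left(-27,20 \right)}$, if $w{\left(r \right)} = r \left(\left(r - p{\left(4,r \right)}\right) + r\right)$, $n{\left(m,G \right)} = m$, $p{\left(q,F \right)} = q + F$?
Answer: $279$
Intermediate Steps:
$p{\left(q,F \right)} = F + q$
$w{\left(r \right)} = r \left(-4 + r\right)$ ($w{\left(r \right)} = r \left(\left(r - \left(r + 4\right)\right) + r\right) = r \left(\left(r - \left(4 + r\right)\right) + r\right) = r \left(-4 + r\right)$)
$w{\left(-14 \right)} - n{\left(-27,20 \right)} = - 14 \left(-4 - 14\right) - -27 = \left(-14\right) \left(-18\right) + 27 = 252 + 27 = 279$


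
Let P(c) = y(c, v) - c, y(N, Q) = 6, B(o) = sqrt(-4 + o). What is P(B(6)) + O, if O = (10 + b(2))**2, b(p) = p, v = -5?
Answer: 150 - sqrt(2) ≈ 148.59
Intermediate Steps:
O = 144 (O = (10 + 2)**2 = 12**2 = 144)
P(c) = 6 - c
P(B(6)) + O = (6 - sqrt(-4 + 6)) + 144 = (6 - sqrt(2)) + 144 = 150 - sqrt(2)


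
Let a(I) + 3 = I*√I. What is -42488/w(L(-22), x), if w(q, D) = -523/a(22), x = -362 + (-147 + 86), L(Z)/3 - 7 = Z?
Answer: -127464/523 + 934736*√22/523 ≈ 8139.3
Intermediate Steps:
L(Z) = 21 + 3*Z
a(I) = -3 + I^(3/2) (a(I) = -3 + I*√I = -3 + I^(3/2))
x = -423 (x = -362 - 61 = -423)
w(q, D) = -523/(-3 + 22*√22) (w(q, D) = -523/(-3 + 22^(3/2)) = -523/(-3 + 22*√22))
-42488/w(L(-22), x) = -(127464/523 - 934736*√22/523) = -42488*(3/523 - 22*√22/523) = -127464/523 + 934736*√22/523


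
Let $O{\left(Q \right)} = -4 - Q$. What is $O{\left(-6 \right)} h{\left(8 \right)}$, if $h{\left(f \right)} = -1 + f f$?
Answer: $126$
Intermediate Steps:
$h{\left(f \right)} = -1 + f^{2}$
$O{\left(-6 \right)} h{\left(8 \right)} = \left(-4 - -6\right) \left(-1 + 8^{2}\right) = \left(-4 + 6\right) \left(-1 + 64\right) = 2 \cdot 63 = 126$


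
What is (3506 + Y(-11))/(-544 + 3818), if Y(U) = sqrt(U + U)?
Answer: 1753/1637 + I*sqrt(22)/3274 ≈ 1.0709 + 0.0014326*I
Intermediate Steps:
Y(U) = sqrt(2)*sqrt(U) (Y(U) = sqrt(2*U) = sqrt(2)*sqrt(U))
(3506 + Y(-11))/(-544 + 3818) = (3506 + sqrt(2)*sqrt(-11))/(-544 + 3818) = (3506 + sqrt(2)*(I*sqrt(11)))/3274 = (3506 + I*sqrt(22))*(1/3274) = 1753/1637 + I*sqrt(22)/3274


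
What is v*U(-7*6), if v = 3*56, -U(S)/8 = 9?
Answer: -12096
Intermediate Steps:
U(S) = -72 (U(S) = -8*9 = -72)
v = 168
v*U(-7*6) = 168*(-72) = -12096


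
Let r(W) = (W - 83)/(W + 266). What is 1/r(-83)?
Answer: -183/166 ≈ -1.1024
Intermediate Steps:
r(W) = (-83 + W)/(266 + W)
1/r(-83) = 1/((-83 - 83)/(266 - 83)) = 1/(-166/183) = -183/166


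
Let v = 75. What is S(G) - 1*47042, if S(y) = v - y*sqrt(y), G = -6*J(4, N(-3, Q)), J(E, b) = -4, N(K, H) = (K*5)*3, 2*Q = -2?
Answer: -46967 - 48*sqrt(6) ≈ -47085.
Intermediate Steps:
Q = -1 (Q = (1/2)*(-2) = -1)
N(K, H) = 15*K (N(K, H) = (5*K)*3 = 15*K)
G = 24 (G = -6*(-4) = 24)
S(y) = 75 - y**(3/2) (S(y) = 75 - y*sqrt(y) = 75 - y**(3/2))
S(G) - 1*47042 = (75 - 24**(3/2)) - 1*47042 = (75 - 48*sqrt(6)) - 47042 = -46967 - 48*sqrt(6)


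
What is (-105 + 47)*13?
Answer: -754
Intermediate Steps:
(-105 + 47)*13 = -58*13 = -754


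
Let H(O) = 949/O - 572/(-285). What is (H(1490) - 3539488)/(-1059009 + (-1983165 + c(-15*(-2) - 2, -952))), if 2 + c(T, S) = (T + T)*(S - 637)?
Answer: 300608491291/265929418800 ≈ 1.1304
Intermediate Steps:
H(O) = 572/285 + 949/O (H(O) = 949/O - 572*(-1/285) = 949/O + 572/285 = 572/285 + 949/O)
c(T, S) = -2 + 2*T*(-637 + S) (c(T, S) = -2 + (T + T)*(S - 637) = -2 + (2*T)*(-637 + S) = -2 + 2*T*(-637 + S))
(H(1490) - 3539488)/(-1059009 + (-1983165 + c(-15*(-2) - 2, -952))) = ((572/285 + 949/1490) - 3539488)/(-1059009 + (-1983165 + (-2 - 1274*(-15*(-2) - 2) + 2*(-952)*(-15*(-2) - 2)))) = ((572/285 + 949*(1/1490)) - 3539488)/(-1059009 + (-1983165 + (-2 - 1274*(30 - 2) + 2*(-952)*(30 - 2)))) = ((572/285 + 949/1490) - 3539488)/(-1059009 + (-1983165 + (-2 - 1274*28 + 2*(-952)*28))) = (224549/84930 - 3539488)/(-1059009 + (-1983165 + (-2 - 35672 - 53312))) = -300608491291/(84930*(-1059009 + (-1983165 - 88986))) = -300608491291/(84930*(-1059009 - 2072151)) = -300608491291/84930/(-3131160) = -300608491291/84930*(-1/3131160) = 300608491291/265929418800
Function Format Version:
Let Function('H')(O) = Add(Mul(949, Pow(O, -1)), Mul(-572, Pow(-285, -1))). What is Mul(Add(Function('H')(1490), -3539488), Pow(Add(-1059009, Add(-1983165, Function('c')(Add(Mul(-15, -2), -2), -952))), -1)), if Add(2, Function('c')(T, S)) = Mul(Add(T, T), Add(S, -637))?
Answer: Rational(300608491291, 265929418800) ≈ 1.1304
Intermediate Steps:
Function('H')(O) = Add(Rational(572, 285), Mul(949, Pow(O, -1))) (Function('H')(O) = Add(Mul(949, Pow(O, -1)), Mul(-572, Rational(-1, 285))) = Add(Mul(949, Pow(O, -1)), Rational(572, 285)) = Add(Rational(572, 285), Mul(949, Pow(O, -1))))
Function('c')(T, S) = Add(-2, Mul(2, T, Add(-637, S))) (Function('c')(T, S) = Add(-2, Mul(Add(T, T), Add(S, -637))) = Add(-2, Mul(Mul(2, T), Add(-637, S))) = Add(-2, Mul(2, T, Add(-637, S))))
Mul(Add(Function('H')(1490), -3539488), Pow(Add(-1059009, Add(-1983165, Function('c')(Add(Mul(-15, -2), -2), -952))), -1)) = Mul(Add(Add(Rational(572, 285), Mul(949, Pow(1490, -1))), -3539488), Pow(Add(-1059009, Add(-1983165, Add(-2, Mul(-1274, Add(Mul(-15, -2), -2)), Mul(2, -952, Add(Mul(-15, -2), -2))))), -1)) = Mul(Add(Add(Rational(572, 285), Mul(949, Rational(1, 1490))), -3539488), Pow(Add(-1059009, Add(-1983165, Add(-2, Mul(-1274, Add(30, -2)), Mul(2, -952, Add(30, -2))))), -1)) = Mul(Add(Add(Rational(572, 285), Rational(949, 1490)), -3539488), Pow(Add(-1059009, Add(-1983165, Add(-2, Mul(-1274, 28), Mul(2, -952, 28)))), -1)) = Mul(Add(Rational(224549, 84930), -3539488), Pow(Add(-1059009, Add(-1983165, Add(-2, -35672, -53312))), -1)) = Mul(Rational(-300608491291, 84930), Pow(Add(-1059009, Add(-1983165, -88986)), -1)) = Mul(Rational(-300608491291, 84930), Pow(Add(-1059009, -2072151), -1)) = Mul(Rational(-300608491291, 84930), Pow(-3131160, -1)) = Mul(Rational(-300608491291, 84930), Rational(-1, 3131160)) = Rational(300608491291, 265929418800)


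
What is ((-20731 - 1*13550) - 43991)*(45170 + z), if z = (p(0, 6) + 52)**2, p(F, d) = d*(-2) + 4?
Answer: -3687080832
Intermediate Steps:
p(F, d) = 4 - 2*d (p(F, d) = -2*d + 4 = 4 - 2*d)
z = 1936 (z = ((4 - 2*6) + 52)**2 = ((4 - 12) + 52)**2 = (-8 + 52)**2 = 44**2 = 1936)
((-20731 - 1*13550) - 43991)*(45170 + z) = ((-20731 - 1*13550) - 43991)*(45170 + 1936) = ((-20731 - 13550) - 43991)*47106 = (-34281 - 43991)*47106 = -78272*47106 = -3687080832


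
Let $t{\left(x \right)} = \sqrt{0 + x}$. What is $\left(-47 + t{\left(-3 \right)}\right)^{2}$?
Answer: $\left(47 - i \sqrt{3}\right)^{2} \approx 2206.0 - 162.81 i$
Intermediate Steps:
$t{\left(x \right)} = \sqrt{x}$
$\left(-47 + t{\left(-3 \right)}\right)^{2} = \left(-47 + \sqrt{-3}\right)^{2} = \left(-47 + i \sqrt{3}\right)^{2}$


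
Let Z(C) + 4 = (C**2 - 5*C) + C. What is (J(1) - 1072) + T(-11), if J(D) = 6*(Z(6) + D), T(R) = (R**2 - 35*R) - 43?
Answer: -555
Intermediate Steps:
Z(C) = -4 + C**2 - 4*C (Z(C) = -4 + ((C**2 - 5*C) + C) = -4 + (C**2 - 4*C) = -4 + C**2 - 4*C)
T(R) = -43 + R**2 - 35*R
J(D) = 48 + 6*D (J(D) = 6*((-4 + 6**2 - 4*6) + D) = 6*((-4 + 36 - 24) + D) = 6*(8 + D) = 48 + 6*D)
(J(1) - 1072) + T(-11) = ((48 + 6*1) - 1072) + (-43 + (-11)**2 - 35*(-11)) = ((48 + 6) - 1072) + (-43 + 121 + 385) = (54 - 1072) + 463 = -1018 + 463 = -555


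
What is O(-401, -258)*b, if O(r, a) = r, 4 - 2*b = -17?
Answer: -8421/2 ≈ -4210.5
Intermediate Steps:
b = 21/2 (b = 2 - ½*(-17) = 2 + 17/2 = 21/2 ≈ 10.500)
O(-401, -258)*b = -401*21/2 = -8421/2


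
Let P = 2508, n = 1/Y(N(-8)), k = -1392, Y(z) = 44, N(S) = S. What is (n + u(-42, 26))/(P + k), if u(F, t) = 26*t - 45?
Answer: 3085/5456 ≈ 0.56543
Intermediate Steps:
u(F, t) = -45 + 26*t
n = 1/44 ≈ 0.022727
(n + u(-42, 26))/(P + k) = (1/44 + (-45 + 26*26))/(2508 - 1392) = (1/44 + (-45 + 676))/1116 = (1/44 + 631)*(1/1116) = (27765/44)*(1/1116) = 3085/5456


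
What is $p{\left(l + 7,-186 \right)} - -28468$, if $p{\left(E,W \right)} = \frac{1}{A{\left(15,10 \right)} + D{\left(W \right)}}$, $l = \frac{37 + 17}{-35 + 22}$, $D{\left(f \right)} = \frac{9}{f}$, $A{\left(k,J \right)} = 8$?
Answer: $\frac{14034786}{493} \approx 28468.0$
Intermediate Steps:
$l = - \frac{54}{13}$ ($l = \frac{54}{-13} = 54 \left(- \frac{1}{13}\right) = - \frac{54}{13} \approx -4.1538$)
$p{\left(E,W \right)} = \frac{1}{8 + \frac{9}{W}}$
$p{\left(l + 7,-186 \right)} - -28468 = - \frac{186}{9 + 8 \left(-186\right)} - -28468 = - \frac{186}{9 - 1488} + 28468 = - \frac{186}{-1479} + 28468 = \left(-186\right) \left(- \frac{1}{1479}\right) + 28468 = \frac{62}{493} + 28468 = \frac{14034786}{493}$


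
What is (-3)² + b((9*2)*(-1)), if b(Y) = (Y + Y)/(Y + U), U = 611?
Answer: 5301/593 ≈ 8.9393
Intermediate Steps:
b(Y) = 2*Y/(611 + Y) (b(Y) = (Y + Y)/(Y + 611) = (2*Y)/(611 + Y) = 2*Y/(611 + Y))
(-3)² + b((9*2)*(-1)) = (-3)² + 2*((9*2)*(-1))/(611 + (9*2)*(-1)) = 9 + 2*(18*(-1))/(611 + 18*(-1)) = 9 + 2*(-18)/(611 - 18) = 9 + 2*(-18)/593 = 9 + 2*(-18)*(1/593) = 9 - 36/593 = 5301/593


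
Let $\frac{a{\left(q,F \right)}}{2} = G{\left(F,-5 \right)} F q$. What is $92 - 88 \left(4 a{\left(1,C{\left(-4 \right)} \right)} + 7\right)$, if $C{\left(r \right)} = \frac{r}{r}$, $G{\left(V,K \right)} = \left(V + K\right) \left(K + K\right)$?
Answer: $-28684$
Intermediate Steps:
$G{\left(V,K \right)} = 2 K \left(K + V\right)$ ($G{\left(V,K \right)} = \left(K + V\right) 2 K = 2 K \left(K + V\right)$)
$C{\left(r \right)} = 1$
$a{\left(q,F \right)} = 2 F q \left(50 - 10 F\right)$ ($a{\left(q,F \right)} = 2 \cdot 2 \left(-5\right) \left(-5 + F\right) F q = 2 \left(50 - 10 F\right) F q = 2 F \left(50 - 10 F\right) q = 2 F q \left(50 - 10 F\right)$)
$92 - 88 \left(4 a{\left(1,C{\left(-4 \right)} \right)} + 7\right) = 92 - 88 \left(4 \cdot 20 \cdot 1 \cdot 1 \left(5 - 1\right) + 7\right) = 92 - 88 \left(4 \cdot 20 \cdot 1 \cdot 1 \cdot 4 + 7\right) = 92 - 88 \left(4 \cdot 80 + 7\right) = 92 - 88 \left(320 + 7\right) = 92 - 28776 = -28684$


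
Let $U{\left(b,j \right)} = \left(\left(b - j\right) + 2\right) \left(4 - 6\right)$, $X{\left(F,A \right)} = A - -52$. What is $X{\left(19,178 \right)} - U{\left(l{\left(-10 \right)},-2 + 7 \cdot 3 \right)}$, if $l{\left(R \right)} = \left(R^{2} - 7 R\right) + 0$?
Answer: $536$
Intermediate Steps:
$l{\left(R \right)} = R^{2} - 7 R$
$X{\left(F,A \right)} = 52 + A$ ($X{\left(F,A \right)} = A + 52 = 52 + A$)
$U{\left(b,j \right)} = -4 - 2 b + 2 j$ ($U{\left(b,j \right)} = \left(2 + b - j\right) \left(-2\right) = -4 - 2 b + 2 j$)
$X{\left(19,178 \right)} - U{\left(l{\left(-10 \right)},-2 + 7 \cdot 3 \right)} = \left(52 + 178\right) - \left(-4 - 2 \left(- 10 \left(-7 - 10\right)\right) + 2 \left(-2 + 7 \cdot 3\right)\right) = 230 - \left(-4 - 2 \left(\left(-10\right) \left(-17\right)\right) + 2 \left(-2 + 21\right)\right) = 230 - \left(-4 - 340 + 2 \cdot 19\right) = 230 - \left(-4 - 340 + 38\right) = 230 - -306 = 230 + 306 = 536$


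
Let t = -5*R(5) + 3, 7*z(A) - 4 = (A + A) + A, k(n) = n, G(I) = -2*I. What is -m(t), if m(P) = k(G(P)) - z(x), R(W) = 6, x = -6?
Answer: -56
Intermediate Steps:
z(A) = 4/7 + 3*A/7 (z(A) = 4/7 + ((A + A) + A)/7 = 4/7 + (2*A + A)/7 = 4/7 + (3*A)/7 = 4/7 + 3*A/7)
t = -27 (t = -5*6 + 3 = -30 + 3 = -27)
m(P) = 2 - 2*P (m(P) = -2*P - (4/7 + (3/7)*(-6)) = -2*P - (4/7 - 18/7) = -2*P - 1*(-2) = -2*P + 2 = 2 - 2*P)
-m(t) = -(2 - 2*(-27)) = -(2 + 54) = -1*56 = -56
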